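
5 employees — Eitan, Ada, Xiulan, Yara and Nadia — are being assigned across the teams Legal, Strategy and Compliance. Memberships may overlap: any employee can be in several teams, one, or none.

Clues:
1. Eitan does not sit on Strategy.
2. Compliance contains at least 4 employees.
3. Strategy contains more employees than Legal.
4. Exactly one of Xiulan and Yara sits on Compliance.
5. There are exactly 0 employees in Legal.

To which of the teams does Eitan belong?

Eitan: Compliance

From (1): Eitan ∉ Strategy.
(5): Legal already has 0, so the rest are out.
Suppose Eitan ∉ Compliance: no assignment then satisfies all the clues, so Eitan ∈ Compliance.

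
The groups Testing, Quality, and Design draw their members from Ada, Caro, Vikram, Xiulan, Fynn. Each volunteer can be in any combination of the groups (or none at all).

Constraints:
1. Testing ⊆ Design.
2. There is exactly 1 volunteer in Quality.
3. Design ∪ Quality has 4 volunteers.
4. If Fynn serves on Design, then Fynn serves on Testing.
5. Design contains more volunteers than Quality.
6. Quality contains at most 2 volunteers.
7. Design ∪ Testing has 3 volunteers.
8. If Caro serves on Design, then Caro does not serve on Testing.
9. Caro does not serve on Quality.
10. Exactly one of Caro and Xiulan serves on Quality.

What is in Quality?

Quality = {Xiulan}

From (9): Caro ∉ Quality.
(10) (exactly one): Xiulan ∈ Quality.
(2): Quality already has 1, so the rest are out.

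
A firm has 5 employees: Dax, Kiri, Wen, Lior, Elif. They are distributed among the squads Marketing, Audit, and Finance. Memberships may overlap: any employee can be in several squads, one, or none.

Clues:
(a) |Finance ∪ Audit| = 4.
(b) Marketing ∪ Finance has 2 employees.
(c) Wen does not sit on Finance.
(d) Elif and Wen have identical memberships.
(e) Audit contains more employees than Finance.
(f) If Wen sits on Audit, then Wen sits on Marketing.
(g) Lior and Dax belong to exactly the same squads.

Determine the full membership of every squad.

Marketing = {Elif, Wen}; Audit = {Dax, Elif, Lior, Wen}; Finance = {}

From (c): Wen ∉ Finance.
(d): Elif matches Wen: Elif ∉ Finance.
Suppose Dax ∈ Marketing: no assignment then satisfies all the clues, so Dax ∉ Marketing.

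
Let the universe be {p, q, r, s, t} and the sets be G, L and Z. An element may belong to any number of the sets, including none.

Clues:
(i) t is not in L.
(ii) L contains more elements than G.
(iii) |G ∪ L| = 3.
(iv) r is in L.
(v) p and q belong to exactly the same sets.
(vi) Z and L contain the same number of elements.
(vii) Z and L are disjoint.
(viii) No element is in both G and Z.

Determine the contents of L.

L = {r, s}

From (i): t ∉ L.
From (iv): r ∈ L.
(vii) (disjoint): r ∉ Z.
Suppose p ∈ L: no assignment then satisfies all the clues, so p ∉ L.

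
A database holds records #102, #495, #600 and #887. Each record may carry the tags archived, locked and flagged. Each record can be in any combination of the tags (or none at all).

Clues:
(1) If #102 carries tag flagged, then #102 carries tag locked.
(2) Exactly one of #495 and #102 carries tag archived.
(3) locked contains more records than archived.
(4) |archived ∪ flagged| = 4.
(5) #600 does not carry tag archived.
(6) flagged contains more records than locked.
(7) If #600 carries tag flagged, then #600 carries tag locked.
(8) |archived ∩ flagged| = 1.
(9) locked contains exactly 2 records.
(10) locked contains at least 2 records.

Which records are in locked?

locked = {#102, #600}

From (5): #600 ∉ archived.
Suppose #102 ∉ locked: no assignment then satisfies all the clues, so #102 ∈ locked.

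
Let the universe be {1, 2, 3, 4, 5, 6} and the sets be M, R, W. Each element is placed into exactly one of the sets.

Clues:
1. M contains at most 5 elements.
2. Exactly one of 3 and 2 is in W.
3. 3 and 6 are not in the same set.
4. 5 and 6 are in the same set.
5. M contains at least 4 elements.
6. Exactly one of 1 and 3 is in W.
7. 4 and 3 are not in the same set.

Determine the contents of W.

W = {3}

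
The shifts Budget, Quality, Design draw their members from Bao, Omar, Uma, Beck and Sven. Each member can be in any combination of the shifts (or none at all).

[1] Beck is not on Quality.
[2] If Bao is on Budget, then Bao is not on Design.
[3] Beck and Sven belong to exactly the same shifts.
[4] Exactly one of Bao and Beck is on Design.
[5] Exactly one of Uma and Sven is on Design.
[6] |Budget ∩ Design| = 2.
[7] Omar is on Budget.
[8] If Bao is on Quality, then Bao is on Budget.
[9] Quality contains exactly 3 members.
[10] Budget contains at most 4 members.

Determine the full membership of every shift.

Budget = {Bao, Beck, Omar, Sven}; Quality = {Bao, Omar, Uma}; Design = {Beck, Sven}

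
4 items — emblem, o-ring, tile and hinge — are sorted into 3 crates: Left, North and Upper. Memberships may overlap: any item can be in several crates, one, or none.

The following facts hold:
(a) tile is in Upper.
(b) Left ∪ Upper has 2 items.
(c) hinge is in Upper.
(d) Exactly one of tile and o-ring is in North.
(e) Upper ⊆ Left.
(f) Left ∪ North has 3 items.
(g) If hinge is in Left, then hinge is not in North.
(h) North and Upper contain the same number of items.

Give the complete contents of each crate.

Left = {hinge, tile}; North = {emblem, tile}; Upper = {hinge, tile}

From (a): tile ∈ Upper.
From (c): hinge ∈ Upper.
(e) with tile ∈ Upper: tile ∈ Left.
(e) with hinge ∈ Upper: hinge ∈ Left.
(g): hinge ∉ North.
Suppose emblem ∈ Left: no assignment then satisfies all the clues, so emblem ∉ Left.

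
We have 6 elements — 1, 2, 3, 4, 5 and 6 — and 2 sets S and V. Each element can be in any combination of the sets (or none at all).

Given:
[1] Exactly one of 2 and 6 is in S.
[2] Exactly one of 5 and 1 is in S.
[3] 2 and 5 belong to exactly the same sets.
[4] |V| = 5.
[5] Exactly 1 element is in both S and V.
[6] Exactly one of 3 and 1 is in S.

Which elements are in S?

S = {1, 6}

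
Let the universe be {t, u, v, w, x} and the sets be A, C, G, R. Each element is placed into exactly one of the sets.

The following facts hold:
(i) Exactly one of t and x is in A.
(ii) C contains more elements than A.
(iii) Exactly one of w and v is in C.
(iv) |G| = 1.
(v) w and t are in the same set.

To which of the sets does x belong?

x: A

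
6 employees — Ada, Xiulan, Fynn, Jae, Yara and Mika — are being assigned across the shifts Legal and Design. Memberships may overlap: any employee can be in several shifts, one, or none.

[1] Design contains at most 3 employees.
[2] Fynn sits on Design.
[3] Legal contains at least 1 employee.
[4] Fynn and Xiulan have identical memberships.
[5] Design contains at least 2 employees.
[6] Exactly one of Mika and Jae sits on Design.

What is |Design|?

3

From (2): Fynn ∈ Design.
(4): Xiulan matches Fynn: Xiulan ∈ Design.
Suppose Ada ∈ Design: no assignment then satisfies all the clues, so Ada ∉ Design.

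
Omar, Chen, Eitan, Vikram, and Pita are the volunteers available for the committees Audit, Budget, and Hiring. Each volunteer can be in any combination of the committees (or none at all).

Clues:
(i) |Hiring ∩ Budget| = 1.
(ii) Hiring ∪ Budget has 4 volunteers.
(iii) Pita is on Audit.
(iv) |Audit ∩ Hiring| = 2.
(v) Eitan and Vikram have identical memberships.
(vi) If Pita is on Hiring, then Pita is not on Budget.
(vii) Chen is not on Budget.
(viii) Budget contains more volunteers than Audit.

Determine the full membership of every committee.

From (iii): Pita ∈ Audit.
From (vii): Chen ∉ Budget.
Suppose Omar ∉ Audit: no assignment then satisfies all the clues, so Omar ∈ Audit.

Audit = {Omar, Pita}; Budget = {Eitan, Omar, Vikram}; Hiring = {Omar, Pita}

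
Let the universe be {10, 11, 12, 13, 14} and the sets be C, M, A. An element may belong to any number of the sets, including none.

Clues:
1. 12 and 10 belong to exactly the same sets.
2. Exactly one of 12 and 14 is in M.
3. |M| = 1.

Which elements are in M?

M = {14}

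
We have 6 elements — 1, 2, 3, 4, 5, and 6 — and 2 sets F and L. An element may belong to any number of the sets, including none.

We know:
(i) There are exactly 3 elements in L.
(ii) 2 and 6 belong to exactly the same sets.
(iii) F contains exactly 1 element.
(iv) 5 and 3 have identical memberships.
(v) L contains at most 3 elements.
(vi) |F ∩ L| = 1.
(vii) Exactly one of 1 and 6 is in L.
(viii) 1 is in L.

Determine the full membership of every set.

F = {1}; L = {1, 3, 5}

From (viii): 1 ∈ L.
(vii) (exactly one): 6 ∉ L.
(ii): 2 matches 6: 2 ∉ L.
Suppose 1 ∉ F: no assignment then satisfies all the clues, so 1 ∈ F.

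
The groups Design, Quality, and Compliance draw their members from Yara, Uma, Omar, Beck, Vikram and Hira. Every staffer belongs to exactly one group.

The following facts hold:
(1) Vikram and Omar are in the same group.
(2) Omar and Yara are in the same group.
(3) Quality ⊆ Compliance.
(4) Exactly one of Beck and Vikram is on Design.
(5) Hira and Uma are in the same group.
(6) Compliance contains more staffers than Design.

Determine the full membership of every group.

Design = {Beck}; Quality = {}; Compliance = {Hira, Omar, Uma, Vikram, Yara}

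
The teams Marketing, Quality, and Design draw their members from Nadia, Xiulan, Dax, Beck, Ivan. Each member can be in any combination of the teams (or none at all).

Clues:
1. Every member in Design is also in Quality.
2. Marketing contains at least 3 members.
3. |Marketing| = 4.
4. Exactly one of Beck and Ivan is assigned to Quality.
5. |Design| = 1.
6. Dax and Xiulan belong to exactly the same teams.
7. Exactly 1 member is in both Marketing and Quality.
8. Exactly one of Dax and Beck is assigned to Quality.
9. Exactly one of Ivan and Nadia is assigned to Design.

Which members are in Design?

Design = {Nadia}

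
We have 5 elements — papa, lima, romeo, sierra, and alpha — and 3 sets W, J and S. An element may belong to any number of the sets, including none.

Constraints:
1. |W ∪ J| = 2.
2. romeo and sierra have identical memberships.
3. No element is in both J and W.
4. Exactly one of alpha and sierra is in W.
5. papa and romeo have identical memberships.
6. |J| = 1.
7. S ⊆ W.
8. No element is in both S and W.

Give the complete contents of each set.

W = {alpha}; J = {lima}; S = {}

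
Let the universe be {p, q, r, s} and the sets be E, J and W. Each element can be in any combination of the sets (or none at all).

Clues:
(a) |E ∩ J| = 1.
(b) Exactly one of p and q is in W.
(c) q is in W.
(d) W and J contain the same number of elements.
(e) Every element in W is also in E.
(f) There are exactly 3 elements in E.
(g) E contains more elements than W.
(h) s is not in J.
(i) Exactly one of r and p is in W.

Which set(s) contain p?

p: J

From (c): q ∈ W.
From (h): s ∉ J.
(b) (exactly one): p ∉ W.
(e) with q ∈ W: q ∈ E.
(i) (exactly one): r ∈ W.
(e) with r ∈ W: r ∈ E.
Suppose p ∈ E: no assignment then satisfies all the clues, so p ∉ E.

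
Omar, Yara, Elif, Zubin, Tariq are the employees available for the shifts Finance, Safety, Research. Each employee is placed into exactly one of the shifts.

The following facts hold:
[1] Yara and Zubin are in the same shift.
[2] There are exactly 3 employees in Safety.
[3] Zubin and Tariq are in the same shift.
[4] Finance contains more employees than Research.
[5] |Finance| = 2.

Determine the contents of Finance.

Finance = {Elif, Omar}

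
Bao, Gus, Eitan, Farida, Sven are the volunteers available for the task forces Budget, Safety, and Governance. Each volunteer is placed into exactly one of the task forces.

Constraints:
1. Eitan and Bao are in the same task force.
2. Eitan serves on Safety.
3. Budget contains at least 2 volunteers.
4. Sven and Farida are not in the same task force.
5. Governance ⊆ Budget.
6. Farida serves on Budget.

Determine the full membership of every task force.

Budget = {Farida, Gus}; Safety = {Bao, Eitan, Sven}; Governance = {}

From (2): Eitan ∈ Safety.
From (6): Farida ∈ Budget.
(1): Bao matches Eitan: Bao ∉ Budget.
(1): Bao matches Eitan: Bao ∈ Safety.
(4): Sven ∉ Budget.
(5) contrapositive: Sven ∉ Governance.
Only one task force left: Sven ∈ Safety.
(3): only 2 candidates remain for Budget, so all are in.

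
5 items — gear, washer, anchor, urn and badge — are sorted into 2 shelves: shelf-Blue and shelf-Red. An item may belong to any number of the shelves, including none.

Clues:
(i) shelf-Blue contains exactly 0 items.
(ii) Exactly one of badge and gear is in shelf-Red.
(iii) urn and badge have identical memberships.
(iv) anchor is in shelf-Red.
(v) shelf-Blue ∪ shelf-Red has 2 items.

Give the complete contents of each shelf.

shelf-Blue = {}; shelf-Red = {anchor, gear}

From (iv): anchor ∈ shelf-Red.
(i): shelf-Blue already has 0, so the rest are out.
Suppose gear ∉ shelf-Red: no assignment then satisfies all the clues, so gear ∈ shelf-Red.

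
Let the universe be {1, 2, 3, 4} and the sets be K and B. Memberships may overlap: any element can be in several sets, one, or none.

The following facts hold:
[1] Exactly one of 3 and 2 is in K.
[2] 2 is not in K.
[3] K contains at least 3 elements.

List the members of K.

K = {1, 3, 4}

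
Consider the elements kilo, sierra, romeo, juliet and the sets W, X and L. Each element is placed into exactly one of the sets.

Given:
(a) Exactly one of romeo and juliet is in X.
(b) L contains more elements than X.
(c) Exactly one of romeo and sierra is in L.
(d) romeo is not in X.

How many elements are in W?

1

From (d): romeo ∉ X.
(a) (exactly one): juliet ∈ X.
Suppose kilo ∈ W: no assignment then satisfies all the clues, so kilo ∉ W.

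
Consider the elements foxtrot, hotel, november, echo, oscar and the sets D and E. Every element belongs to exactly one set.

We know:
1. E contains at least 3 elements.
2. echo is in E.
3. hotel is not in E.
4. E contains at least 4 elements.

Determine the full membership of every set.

D = {hotel}; E = {echo, foxtrot, november, oscar}

From (2): echo ∈ E.
From (3): hotel ∉ E.
(4): only 4 candidates remain for E, so all are in.
Only one set left: hotel ∈ D.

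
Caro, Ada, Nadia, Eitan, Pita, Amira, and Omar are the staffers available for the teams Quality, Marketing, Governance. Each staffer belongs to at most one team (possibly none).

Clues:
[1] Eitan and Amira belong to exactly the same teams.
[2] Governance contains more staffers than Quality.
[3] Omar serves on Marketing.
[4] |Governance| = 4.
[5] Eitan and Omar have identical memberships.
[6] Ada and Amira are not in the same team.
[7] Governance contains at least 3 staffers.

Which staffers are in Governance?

Governance = {Ada, Caro, Nadia, Pita}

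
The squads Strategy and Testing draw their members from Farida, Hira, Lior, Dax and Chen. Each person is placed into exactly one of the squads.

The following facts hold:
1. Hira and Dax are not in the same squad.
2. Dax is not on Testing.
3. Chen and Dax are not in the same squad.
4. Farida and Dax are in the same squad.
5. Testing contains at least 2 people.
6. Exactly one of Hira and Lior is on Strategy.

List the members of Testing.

From (2): Dax ∉ Testing.
(4): Farida matches Dax: Farida ∉ Testing.
Only one squad left: Farida ∈ Strategy.
Only one squad left: Dax ∈ Strategy.
(1): Hira ∉ Strategy.
(3): Chen ∉ Strategy.
(6) (exactly one): Lior ∈ Strategy.
Only one squad left: Hira ∈ Testing.
Only one squad left: Chen ∈ Testing.

Testing = {Chen, Hira}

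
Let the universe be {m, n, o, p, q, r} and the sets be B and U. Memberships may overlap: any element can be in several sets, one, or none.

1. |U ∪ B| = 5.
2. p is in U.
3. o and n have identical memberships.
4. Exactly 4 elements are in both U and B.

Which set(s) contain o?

o: B, U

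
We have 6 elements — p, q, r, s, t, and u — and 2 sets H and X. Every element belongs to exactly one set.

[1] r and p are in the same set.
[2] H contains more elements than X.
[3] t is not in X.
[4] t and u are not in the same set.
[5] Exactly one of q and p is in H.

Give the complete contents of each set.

H = {p, r, s, t}; X = {q, u}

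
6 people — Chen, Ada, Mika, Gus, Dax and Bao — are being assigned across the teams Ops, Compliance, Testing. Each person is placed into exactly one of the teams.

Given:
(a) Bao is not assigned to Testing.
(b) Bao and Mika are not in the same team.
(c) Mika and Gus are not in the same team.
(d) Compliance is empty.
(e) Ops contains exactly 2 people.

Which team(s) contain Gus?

From (a): Bao ∉ Testing.
(d): Compliance already has 0, so the rest are out.
Only one team left: Bao ∈ Ops.
(b): Mika ∉ Ops.
Only one team left: Mika ∈ Testing.
(c): Gus ∉ Testing.
Only one team left: Gus ∈ Ops.
(e): Ops already has 2, so the rest are out.
Only one team left: Chen ∈ Testing.
Only one team left: Ada ∈ Testing.
Only one team left: Dax ∈ Testing.

Gus: Ops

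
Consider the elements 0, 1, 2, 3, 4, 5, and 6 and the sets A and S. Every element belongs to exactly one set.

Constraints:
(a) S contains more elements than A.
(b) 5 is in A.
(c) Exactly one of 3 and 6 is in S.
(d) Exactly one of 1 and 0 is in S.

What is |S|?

4

From (b): 5 ∈ A.
Suppose 2 ∈ A: no assignment then satisfies all the clues, so 2 ∉ A.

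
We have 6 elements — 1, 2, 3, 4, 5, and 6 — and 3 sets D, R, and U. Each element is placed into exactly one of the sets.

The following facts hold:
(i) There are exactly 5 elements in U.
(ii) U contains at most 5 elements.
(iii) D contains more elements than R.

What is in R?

R = {}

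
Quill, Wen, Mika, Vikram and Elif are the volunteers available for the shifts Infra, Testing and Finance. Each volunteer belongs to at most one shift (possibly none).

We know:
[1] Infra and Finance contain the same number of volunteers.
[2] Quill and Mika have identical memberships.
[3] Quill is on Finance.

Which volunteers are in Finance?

Finance = {Mika, Quill}

From (3): Quill ∈ Finance.
(2): Mika matches Quill: Mika ∉ Infra.
(2): Mika matches Quill: Mika ∉ Testing.
(2): Mika matches Quill: Mika ∈ Finance.
Suppose Wen ∈ Finance: no assignment then satisfies all the clues, so Wen ∉ Finance.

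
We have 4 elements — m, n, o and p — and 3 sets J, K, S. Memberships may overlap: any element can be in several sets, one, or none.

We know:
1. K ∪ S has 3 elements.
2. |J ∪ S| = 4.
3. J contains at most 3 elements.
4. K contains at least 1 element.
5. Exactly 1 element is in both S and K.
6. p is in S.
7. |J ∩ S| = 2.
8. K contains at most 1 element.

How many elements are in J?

3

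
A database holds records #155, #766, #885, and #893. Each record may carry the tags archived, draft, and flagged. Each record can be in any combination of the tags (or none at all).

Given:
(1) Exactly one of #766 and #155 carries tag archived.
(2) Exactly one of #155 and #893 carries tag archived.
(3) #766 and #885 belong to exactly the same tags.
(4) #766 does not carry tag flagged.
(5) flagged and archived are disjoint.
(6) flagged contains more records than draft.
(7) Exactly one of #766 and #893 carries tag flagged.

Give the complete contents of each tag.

From (4): #766 ∉ flagged.
(3): #885 matches #766: #885 ∉ flagged.
(7) (exactly one): #893 ∈ flagged.
(5) (disjoint): #893 ∉ archived.
(2) (exactly one): #155 ∈ archived.
(5) (disjoint): #155 ∉ flagged.
(1) (exactly one): #766 ∉ archived.
(3): #885 matches #766: #885 ∉ archived.
Suppose #155 ∈ draft: no assignment then satisfies all the clues, so #155 ∉ draft.

archived = {#155}; draft = {}; flagged = {#893}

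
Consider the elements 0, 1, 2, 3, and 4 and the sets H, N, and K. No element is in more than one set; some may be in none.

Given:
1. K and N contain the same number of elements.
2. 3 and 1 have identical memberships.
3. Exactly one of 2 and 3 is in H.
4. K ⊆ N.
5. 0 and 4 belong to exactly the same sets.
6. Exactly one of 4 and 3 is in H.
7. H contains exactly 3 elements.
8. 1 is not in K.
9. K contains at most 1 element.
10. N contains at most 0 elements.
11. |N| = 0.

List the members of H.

H = {0, 2, 4}

From (8): 1 ∉ K.
(2): 3 matches 1: 3 ∉ K.
(10): N already has 0, so the rest are out.
(4) contrapositive: 0 ∉ K.
(4) contrapositive: 2 ∉ K.
(4) contrapositive: 4 ∉ K.
Suppose 0 ∉ H: no assignment then satisfies all the clues, so 0 ∈ H.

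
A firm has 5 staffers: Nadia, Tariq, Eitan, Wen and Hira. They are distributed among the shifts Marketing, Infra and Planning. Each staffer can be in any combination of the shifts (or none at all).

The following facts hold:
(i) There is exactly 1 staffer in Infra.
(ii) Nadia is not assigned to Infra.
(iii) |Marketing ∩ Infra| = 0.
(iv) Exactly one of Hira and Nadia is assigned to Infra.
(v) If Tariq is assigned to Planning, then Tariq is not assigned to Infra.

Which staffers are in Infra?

From (ii): Nadia ∉ Infra.
(iv) (exactly one): Hira ∈ Infra.
(i): Infra already has 1, so the rest are out.

Infra = {Hira}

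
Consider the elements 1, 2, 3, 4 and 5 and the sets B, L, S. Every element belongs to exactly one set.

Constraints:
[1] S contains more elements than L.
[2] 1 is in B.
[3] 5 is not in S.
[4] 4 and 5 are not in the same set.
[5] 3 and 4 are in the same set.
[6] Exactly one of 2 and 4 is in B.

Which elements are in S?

S = {3, 4}

From (2): 1 ∈ B.
From (3): 5 ∉ S.
Suppose 2 ∈ S: no assignment then satisfies all the clues, so 2 ∉ S.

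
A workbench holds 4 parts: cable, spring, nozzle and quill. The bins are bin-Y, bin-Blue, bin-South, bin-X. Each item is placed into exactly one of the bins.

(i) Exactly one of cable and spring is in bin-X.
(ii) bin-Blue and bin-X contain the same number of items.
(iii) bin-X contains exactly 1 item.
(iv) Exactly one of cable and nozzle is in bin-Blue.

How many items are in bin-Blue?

1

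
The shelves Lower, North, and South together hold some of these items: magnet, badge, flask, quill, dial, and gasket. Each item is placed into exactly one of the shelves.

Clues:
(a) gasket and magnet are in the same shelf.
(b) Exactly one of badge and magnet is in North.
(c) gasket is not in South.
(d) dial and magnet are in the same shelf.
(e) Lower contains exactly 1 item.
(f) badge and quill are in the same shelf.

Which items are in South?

South = {badge, quill}

From (c): gasket ∉ South.
(a): magnet matches gasket: magnet ∉ South.
(d): dial matches magnet: dial ∉ South.
Suppose badge ∉ South: no assignment then satisfies all the clues, so badge ∈ South.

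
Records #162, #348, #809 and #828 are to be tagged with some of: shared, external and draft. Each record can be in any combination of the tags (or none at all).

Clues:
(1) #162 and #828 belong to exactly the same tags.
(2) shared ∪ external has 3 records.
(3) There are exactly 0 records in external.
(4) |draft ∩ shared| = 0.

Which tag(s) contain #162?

#162: shared

(3): external already has 0, so the rest are out.
Suppose #162 ∉ shared: no assignment then satisfies all the clues, so #162 ∈ shared.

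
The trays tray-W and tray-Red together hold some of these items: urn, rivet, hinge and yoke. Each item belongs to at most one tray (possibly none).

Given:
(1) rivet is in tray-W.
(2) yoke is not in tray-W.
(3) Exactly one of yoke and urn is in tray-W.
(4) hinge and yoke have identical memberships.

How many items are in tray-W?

From (1): rivet ∈ tray-W.
From (2): yoke ∉ tray-W.
(3) (exactly one): urn ∈ tray-W.
(4): hinge matches yoke: hinge ∉ tray-W.

2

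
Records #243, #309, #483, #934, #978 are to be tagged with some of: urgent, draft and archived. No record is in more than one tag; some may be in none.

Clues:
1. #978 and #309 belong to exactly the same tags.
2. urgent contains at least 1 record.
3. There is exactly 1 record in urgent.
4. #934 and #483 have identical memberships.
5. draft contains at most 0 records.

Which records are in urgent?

urgent = {#243}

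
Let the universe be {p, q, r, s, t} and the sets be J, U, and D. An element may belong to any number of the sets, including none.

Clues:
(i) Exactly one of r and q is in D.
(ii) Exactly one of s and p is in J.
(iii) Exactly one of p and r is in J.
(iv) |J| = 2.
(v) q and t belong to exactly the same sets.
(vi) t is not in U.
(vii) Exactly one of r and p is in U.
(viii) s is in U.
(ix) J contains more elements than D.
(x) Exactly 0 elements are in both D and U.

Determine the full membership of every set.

J = {r, s}; U = {p, s}; D = {r}

From (vi): t ∉ U.
From (viii): s ∈ U.
(v): q matches t: q ∉ U.
Suppose p ∈ J: no assignment then satisfies all the clues, so p ∉ J.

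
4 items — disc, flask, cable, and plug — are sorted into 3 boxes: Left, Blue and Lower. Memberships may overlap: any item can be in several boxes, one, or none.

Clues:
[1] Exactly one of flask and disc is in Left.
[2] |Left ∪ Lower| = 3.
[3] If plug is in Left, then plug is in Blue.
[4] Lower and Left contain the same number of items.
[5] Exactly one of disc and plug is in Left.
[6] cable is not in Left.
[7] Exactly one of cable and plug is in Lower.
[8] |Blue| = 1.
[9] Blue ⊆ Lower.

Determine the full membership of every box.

Left = {flask, plug}; Blue = {plug}; Lower = {disc, plug}

From (6): cable ∉ Left.
Suppose disc ∈ Left: no assignment then satisfies all the clues, so disc ∉ Left.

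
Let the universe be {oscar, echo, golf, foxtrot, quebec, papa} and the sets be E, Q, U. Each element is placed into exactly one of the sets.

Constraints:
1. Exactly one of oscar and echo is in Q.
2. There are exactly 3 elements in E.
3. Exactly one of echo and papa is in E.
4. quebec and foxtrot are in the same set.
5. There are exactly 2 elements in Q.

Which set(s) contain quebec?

quebec: E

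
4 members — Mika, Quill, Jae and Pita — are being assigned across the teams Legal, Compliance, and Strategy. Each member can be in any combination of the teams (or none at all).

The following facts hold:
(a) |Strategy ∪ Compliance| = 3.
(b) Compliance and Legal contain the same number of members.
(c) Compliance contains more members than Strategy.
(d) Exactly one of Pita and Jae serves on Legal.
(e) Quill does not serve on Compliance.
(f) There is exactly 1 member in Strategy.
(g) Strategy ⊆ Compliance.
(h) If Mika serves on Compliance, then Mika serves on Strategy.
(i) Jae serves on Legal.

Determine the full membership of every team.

Legal = {Jae, Mika, Quill}; Compliance = {Jae, Mika, Pita}; Strategy = {Mika}

From (e): Quill ∉ Compliance.
From (i): Jae ∈ Legal.
(d) (exactly one): Pita ∉ Legal.
(g) contrapositive: Quill ∉ Strategy.
Suppose Mika ∉ Legal: no assignment then satisfies all the clues, so Mika ∈ Legal.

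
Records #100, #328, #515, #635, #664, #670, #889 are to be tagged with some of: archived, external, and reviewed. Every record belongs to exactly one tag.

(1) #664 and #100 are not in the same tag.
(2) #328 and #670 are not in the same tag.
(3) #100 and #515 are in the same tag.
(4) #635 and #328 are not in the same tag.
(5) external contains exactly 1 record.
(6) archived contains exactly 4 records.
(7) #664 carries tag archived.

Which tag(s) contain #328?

#328: external

From (7): #664 ∈ archived.
(1): #100 ∉ archived.
(3): #515 matches #100: #515 ∉ archived.
Suppose #328 ∈ archived: no assignment then satisfies all the clues, so #328 ∉ archived.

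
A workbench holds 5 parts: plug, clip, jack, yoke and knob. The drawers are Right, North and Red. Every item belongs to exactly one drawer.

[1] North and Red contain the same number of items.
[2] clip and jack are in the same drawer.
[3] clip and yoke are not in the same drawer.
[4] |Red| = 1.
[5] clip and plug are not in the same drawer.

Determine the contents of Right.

Right = {clip, jack, knob}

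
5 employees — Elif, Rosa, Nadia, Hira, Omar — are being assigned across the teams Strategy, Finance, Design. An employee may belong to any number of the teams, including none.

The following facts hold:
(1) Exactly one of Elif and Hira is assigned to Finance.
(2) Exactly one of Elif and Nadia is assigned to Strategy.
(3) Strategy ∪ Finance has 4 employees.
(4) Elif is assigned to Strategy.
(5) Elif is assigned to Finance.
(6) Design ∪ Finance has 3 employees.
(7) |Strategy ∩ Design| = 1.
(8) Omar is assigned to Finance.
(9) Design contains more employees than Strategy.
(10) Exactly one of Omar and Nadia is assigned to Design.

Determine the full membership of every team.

Strategy = {Elif, Hira}; Finance = {Elif, Omar, Rosa}; Design = {Elif, Omar, Rosa}

From (4): Elif ∈ Strategy.
From (5): Elif ∈ Finance.
From (8): Omar ∈ Finance.
(1) (exactly one): Hira ∉ Finance.
(2) (exactly one): Nadia ∉ Strategy.
Suppose Elif ∉ Design: no assignment then satisfies all the clues, so Elif ∈ Design.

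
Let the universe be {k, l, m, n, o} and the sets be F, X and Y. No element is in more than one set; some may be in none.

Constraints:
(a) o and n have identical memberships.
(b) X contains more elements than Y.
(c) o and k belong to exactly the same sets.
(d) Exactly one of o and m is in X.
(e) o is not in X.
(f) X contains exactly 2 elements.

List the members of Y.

Y = {}

From (e): o ∉ X.
(a): n matches o: n ∉ X.
(c): k matches o: k ∉ X.
(d) (exactly one): m ∈ X.
(f): only 2 candidates remain for X, so all are in.
Suppose k ∈ Y: no assignment then satisfies all the clues, so k ∉ Y.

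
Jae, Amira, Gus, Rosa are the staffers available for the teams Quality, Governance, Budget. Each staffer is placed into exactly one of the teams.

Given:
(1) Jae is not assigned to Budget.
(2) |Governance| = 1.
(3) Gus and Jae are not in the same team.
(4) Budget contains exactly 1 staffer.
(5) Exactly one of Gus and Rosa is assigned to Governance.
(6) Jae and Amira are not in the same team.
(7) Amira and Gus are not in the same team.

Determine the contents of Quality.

Quality = {Jae, Rosa}

From (1): Jae ∉ Budget.
Suppose Jae ∉ Quality: no assignment then satisfies all the clues, so Jae ∈ Quality.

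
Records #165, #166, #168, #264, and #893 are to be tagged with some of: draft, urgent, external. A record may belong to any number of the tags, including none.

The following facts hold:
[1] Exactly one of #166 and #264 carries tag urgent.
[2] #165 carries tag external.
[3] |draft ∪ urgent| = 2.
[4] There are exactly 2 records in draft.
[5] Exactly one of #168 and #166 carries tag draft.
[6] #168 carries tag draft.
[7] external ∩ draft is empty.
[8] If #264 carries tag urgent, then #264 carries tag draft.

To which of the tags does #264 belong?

From (2): #165 ∈ external.
From (6): #168 ∈ draft.
(5) (exactly one): #166 ∉ draft.
(7) (disjoint): #165 ∉ draft.
(7) (disjoint): #168 ∉ external.
Suppose #264 ∉ draft: no assignment then satisfies all the clues, so #264 ∈ draft.

#264: draft, urgent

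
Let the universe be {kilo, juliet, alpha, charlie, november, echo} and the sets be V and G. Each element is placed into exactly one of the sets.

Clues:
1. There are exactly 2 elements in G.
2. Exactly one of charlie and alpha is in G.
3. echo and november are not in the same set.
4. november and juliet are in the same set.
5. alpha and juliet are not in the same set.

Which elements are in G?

G = {alpha, echo}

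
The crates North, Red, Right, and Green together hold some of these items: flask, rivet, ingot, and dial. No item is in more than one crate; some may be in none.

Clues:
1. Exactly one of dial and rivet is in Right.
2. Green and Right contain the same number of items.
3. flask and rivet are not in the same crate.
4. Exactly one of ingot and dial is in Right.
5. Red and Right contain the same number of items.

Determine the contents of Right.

Right = {dial}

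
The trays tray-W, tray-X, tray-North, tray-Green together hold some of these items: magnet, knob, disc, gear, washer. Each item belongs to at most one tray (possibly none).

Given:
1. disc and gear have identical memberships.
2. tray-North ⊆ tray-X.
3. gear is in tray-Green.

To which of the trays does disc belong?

disc: tray-Green

From (3): gear ∈ tray-Green.
(1): disc matches gear: disc ∉ tray-W.
(1): disc matches gear: disc ∉ tray-X.
(1): disc matches gear: disc ∉ tray-North.
(1): disc matches gear: disc ∈ tray-Green.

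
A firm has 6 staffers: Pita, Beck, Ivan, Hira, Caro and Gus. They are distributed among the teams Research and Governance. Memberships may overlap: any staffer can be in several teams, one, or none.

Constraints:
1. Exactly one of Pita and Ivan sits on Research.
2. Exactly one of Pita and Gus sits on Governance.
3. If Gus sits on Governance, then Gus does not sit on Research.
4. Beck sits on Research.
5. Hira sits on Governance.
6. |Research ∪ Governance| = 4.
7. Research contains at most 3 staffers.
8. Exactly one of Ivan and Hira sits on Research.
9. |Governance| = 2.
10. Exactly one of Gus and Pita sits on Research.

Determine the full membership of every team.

Research = {Beck, Hira, Pita}; Governance = {Gus, Hira}

From (4): Beck ∈ Research.
From (5): Hira ∈ Governance.
Suppose Pita ∉ Research: no assignment then satisfies all the clues, so Pita ∈ Research.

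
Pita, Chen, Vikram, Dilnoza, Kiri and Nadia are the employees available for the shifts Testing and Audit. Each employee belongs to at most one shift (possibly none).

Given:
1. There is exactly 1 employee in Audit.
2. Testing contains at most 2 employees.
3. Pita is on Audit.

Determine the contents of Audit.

From (3): Pita ∈ Audit.
(1): Audit already has 1, so the rest are out.

Audit = {Pita}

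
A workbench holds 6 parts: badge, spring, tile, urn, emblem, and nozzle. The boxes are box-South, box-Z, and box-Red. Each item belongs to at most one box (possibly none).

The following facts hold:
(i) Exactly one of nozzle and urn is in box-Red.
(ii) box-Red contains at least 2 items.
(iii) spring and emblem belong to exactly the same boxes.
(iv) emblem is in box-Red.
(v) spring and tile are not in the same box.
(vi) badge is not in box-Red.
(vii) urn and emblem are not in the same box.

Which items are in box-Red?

box-Red = {emblem, nozzle, spring}

From (iv): emblem ∈ box-Red.
From (vi): badge ∉ box-Red.
(iii): spring matches emblem: spring ∉ box-South.
(iii): spring matches emblem: spring ∉ box-Z.
(iii): spring matches emblem: spring ∈ box-Red.
(v): tile ∉ box-Red.
(vii): urn ∉ box-Red.
(i) (exactly one): nozzle ∈ box-Red.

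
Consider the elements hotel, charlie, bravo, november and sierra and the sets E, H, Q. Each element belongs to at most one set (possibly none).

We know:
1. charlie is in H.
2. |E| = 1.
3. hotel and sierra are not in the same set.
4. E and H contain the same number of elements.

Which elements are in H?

H = {charlie}

From (1): charlie ∈ H.
Suppose hotel ∈ H: no assignment then satisfies all the clues, so hotel ∉ H.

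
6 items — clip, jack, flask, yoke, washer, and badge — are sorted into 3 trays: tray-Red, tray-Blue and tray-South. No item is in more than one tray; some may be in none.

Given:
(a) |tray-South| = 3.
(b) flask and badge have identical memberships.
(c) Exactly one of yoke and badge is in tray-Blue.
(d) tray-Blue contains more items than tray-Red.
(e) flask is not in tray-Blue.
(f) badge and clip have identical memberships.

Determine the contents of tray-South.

tray-South = {badge, clip, flask}

From (e): flask ∉ tray-Blue.
(b): badge matches flask: badge ∉ tray-Blue.
(c) (exactly one): yoke ∈ tray-Blue.
(f): clip matches badge: clip ∉ tray-Blue.
Suppose clip ∉ tray-South: no assignment then satisfies all the clues, so clip ∈ tray-South.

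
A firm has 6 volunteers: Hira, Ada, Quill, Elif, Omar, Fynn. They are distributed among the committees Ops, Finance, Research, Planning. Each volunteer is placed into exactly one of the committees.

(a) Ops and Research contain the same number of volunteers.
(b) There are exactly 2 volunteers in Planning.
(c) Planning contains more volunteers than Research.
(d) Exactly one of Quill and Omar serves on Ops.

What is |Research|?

1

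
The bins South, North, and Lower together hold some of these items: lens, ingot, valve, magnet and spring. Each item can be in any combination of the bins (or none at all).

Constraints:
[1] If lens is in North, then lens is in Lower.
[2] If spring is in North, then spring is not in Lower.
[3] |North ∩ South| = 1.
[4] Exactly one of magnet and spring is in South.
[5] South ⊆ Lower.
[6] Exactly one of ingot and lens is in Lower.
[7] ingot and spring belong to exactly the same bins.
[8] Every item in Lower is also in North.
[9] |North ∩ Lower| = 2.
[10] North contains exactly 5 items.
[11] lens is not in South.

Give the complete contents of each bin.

From (11): lens ∉ South.
(10): only 5 candidates remain for North, so all are in.
(1): lens ∈ Lower.
(2): spring ∉ Lower.
(5) contrapositive: spring ∉ South.
(6) (exactly one): ingot ∉ Lower.
(7): ingot matches spring: ingot ∉ South.
(4) (exactly one): magnet ∈ South.
(5) with magnet ∈ South: magnet ∈ Lower.
Suppose valve ∈ South: no assignment then satisfies all the clues, so valve ∉ South.

South = {magnet}; North = {ingot, lens, magnet, spring, valve}; Lower = {lens, magnet}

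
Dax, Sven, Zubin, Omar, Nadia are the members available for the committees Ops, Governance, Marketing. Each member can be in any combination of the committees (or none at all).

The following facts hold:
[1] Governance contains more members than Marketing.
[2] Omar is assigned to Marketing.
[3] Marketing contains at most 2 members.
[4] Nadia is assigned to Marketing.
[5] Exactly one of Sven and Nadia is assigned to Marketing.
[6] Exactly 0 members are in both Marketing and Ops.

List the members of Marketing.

From (2): Omar ∈ Marketing.
From (4): Nadia ∈ Marketing.
(3): Marketing already has 2, so the rest are out.

Marketing = {Nadia, Omar}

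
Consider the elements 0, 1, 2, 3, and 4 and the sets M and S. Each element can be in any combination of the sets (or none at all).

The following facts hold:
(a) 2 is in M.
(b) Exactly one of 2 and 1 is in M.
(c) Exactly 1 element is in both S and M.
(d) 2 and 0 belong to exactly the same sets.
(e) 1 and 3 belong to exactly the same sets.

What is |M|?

3

From (a): 2 ∈ M.
(b) (exactly one): 1 ∉ M.
(d): 0 matches 2: 0 ∈ M.
(e): 3 matches 1: 3 ∉ M.
Suppose 0 ∈ S: no assignment then satisfies all the clues, so 0 ∉ S.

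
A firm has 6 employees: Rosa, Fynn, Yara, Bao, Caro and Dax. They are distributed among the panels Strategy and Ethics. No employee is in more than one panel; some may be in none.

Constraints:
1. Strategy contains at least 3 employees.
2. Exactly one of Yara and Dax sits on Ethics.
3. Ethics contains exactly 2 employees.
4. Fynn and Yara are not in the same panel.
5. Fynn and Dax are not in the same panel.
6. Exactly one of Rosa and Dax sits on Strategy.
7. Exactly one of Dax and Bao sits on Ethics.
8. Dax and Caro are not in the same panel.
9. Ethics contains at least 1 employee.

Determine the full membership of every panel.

Strategy = {Caro, Fynn, Rosa}; Ethics = {Bao, Yara}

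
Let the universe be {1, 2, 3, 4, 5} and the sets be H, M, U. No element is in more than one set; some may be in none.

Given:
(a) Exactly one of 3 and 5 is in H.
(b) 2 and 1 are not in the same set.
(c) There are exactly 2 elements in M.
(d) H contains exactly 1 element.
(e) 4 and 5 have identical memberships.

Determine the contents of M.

M = {4, 5}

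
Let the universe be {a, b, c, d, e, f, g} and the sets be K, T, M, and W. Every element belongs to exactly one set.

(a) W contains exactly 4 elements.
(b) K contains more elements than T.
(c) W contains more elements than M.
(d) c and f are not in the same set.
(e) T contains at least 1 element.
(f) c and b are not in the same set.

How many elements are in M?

0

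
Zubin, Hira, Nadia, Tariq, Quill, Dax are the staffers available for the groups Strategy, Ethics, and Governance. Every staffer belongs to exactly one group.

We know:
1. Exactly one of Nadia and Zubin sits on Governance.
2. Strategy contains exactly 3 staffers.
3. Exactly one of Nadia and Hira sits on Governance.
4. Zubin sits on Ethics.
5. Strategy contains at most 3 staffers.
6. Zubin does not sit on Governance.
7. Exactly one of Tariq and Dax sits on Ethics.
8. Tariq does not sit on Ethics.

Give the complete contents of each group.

From (4): Zubin ∈ Ethics.
From (8): Tariq ∉ Ethics.
(1) (exactly one): Nadia ∈ Governance.
(3) (exactly one): Hira ∉ Governance.
(7) (exactly one): Dax ∈ Ethics.
(2): only 3 candidates remain for Strategy, so all are in.

Strategy = {Hira, Quill, Tariq}; Ethics = {Dax, Zubin}; Governance = {Nadia}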